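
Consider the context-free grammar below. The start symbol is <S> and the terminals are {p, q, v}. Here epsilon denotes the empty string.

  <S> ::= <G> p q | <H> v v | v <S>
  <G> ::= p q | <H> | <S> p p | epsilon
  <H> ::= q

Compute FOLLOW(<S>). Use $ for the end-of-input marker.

{$, p}

FIRST(<H>): from <H>::=q we get {q}. So FIRST(<H>) = {q}.
FIRST(<S>): from <S>::=<G> p q we get {p, q, v}; from <S>::=<H> v v we get {q}; from <S>::=v <S> we get {v}. So FIRST(<S>) = {p, q, v}.
FIRST(<G>): from <G>::=p q we get {p}; from <G>::=<H> we get {q}; from <G>::=<S> p p we get {p, q, v}; from <G>::=epsilon we get {epsilon}. So FIRST(<G>) = {epsilon, p, q, v}.
FOLLOW(<S>) includes $ since <S> is the start symbol.
FOLLOW(<S>): in <S>::=v <S>, the suffix after <S> is empty (adds nothing new); in <G>::=<S> p p, <S> is followed by p p with FIRST {p}. Thus FOLLOW(<S>) = {$, p}.
FOLLOW(<G>): in <S>::=<G> p q, <G> is followed by p q with FIRST {p}. Thus FOLLOW(<G>) = {p}.
FOLLOW(<H>): in <S>::=<H> v v, <H> is followed by v v with FIRST {v}; in <G>::=<H>, the suffix after <H> is empty, so FOLLOW(<H>) ⊇ FOLLOW(<G>) = {p}. Thus FOLLOW(<H>) = {p, v}.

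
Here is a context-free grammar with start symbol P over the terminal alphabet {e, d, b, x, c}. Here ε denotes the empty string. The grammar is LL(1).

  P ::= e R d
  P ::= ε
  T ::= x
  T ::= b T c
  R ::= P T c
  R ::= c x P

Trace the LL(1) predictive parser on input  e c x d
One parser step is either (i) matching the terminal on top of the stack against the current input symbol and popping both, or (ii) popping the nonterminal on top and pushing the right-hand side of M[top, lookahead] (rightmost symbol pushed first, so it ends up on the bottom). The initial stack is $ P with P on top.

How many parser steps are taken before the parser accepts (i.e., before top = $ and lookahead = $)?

7

step 1: stack=$ P  input=e c x d $  — expand P ::= e R d
step 2: stack=$ d R e  input=e c x d $  — match e
step 3: stack=$ d R  input=c x d $  — expand R ::= c x P
step 4: stack=$ d P x c  input=c x d $  — match c
step 5: stack=$ d P x  input=x d $  — match x
step 6: stack=$ d P  input=d $  — expand P ::= ε
step 7: stack=$ d  input=d $  — match d
Accept reached after 7 steps.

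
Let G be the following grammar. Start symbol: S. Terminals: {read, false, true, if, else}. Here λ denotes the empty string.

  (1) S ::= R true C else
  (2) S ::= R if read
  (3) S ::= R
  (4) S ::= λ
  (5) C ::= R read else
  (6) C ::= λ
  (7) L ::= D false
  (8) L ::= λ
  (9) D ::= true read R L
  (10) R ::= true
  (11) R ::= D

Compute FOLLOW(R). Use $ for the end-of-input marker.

FIRST(D) = {true}
FIRST(L) = {λ, true}  (via D false)
FIRST(R) = {true}  (via D)
FIRST(S) = {λ, true}  (via R true C else, R if read, R)
FIRST(C) = {λ, true}  (via R read else)
FOLLOW(S) includes $ since S is the start symbol.
FOLLOW(S): S appears on no right-hand side. Thus FOLLOW(S) = {$}.
FOLLOW(C): in S::=R true C else, C is followed by else with FIRST {else}. Thus FOLLOW(C) = {else}.
FOLLOW(L): in D::=true read R L, the suffix after L is empty, so FOLLOW(L) ⊇ FOLLOW(D) = {$, false, if, read, true}. Thus FOLLOW(L) = {$, false, if, read, true}.
FOLLOW(D): in L::=D false, D is followed by false with FIRST {false}; in R::=D, the suffix after D is empty, so FOLLOW(D) ⊇ FOLLOW(R) = {$, false, if, read, true}. Thus FOLLOW(D) = {$, false, if, read, true}.
FOLLOW(R): in S::=R true C else, R is followed by true C else with FIRST {true}; in S::=R if read, R is followed by if read with FIRST {if}; in S::=R, the suffix after R is empty, so FOLLOW(R) ⊇ FOLLOW(S) = {$}; in C::=R read else, R is followed by read else with FIRST {read}; in D::=true read R L, R is followed by L with FIRST {λ, true}; in D::=true read R L, the suffix after R is nullable, so FOLLOW(R) ⊇ FOLLOW(D) = {$, false, if, read, true}. Thus FOLLOW(R) = {$, false, if, read, true}.

{$, false, if, read, true}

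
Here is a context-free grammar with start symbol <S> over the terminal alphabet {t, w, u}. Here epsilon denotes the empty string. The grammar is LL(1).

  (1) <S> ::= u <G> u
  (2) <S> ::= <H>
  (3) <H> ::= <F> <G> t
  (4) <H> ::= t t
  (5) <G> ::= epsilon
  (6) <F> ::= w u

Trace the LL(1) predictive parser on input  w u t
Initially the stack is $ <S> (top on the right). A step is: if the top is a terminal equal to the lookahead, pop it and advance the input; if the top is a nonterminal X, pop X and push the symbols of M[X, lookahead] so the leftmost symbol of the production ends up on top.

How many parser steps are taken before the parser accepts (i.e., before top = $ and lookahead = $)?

7

step 1: stack=$ <S>  input=w u t $  — expand <S> ::= <H>
step 2: stack=$ <H>  input=w u t $  — expand <H> ::= <F> <G> t
step 3: stack=$ t <G> <F>  input=w u t $  — expand <F> ::= w u
step 4: stack=$ t <G> u w  input=w u t $  — match w
step 5: stack=$ t <G> u  input=u t $  — match u
step 6: stack=$ t <G>  input=t $  — expand <G> ::= epsilon
step 7: stack=$ t  input=t $  — match t
Accept reached after 7 steps.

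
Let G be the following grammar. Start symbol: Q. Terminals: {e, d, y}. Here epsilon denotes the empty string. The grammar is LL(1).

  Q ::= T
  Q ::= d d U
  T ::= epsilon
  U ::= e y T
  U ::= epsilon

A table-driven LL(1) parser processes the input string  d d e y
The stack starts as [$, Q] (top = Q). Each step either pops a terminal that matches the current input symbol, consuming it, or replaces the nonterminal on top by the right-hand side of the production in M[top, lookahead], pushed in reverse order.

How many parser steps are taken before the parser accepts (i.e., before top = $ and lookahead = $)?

7

step 1: stack=$ Q  input=d d e y $  — expand Q ::= d d U
step 2: stack=$ U d d  input=d d e y $  — match d
step 3: stack=$ U d  input=d e y $  — match d
step 4: stack=$ U  input=e y $  — expand U ::= e y T
step 5: stack=$ T y e  input=e y $  — match e
step 6: stack=$ T y  input=y $  — match y
step 7: stack=$ T  input=$  — expand T ::= epsilon
Accept reached after 7 steps.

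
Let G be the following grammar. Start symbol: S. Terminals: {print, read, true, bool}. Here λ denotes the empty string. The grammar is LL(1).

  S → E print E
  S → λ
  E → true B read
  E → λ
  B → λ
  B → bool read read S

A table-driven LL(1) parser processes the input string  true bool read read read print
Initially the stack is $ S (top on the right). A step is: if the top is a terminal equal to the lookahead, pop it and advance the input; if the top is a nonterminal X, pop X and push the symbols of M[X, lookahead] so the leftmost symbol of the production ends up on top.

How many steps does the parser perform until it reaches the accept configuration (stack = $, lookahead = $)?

11

      Stack                            Input                             Action
   1  $ S                              true bool read read read print $  expand S → E print E
   2  $ E print E                      true bool read read read print $  expand E → true B read
   3  $ E print read B true            true bool read read read print $  match true
   4  $ E print read B                 bool read read read print $       expand B → bool read read S
   5  $ E print read S read read bool  bool read read read print $       match bool
   6  $ E print read S read read       read read read print $            match read
   7  $ E print read S read            read read print $                 match read
   8  $ E print read S                 read print $                      expand S → λ
   9  $ E print read                   read print $                      match read
  10  $ E print                        print $                           match print
  11  $ E                              $                                 expand E → λ
Accept reached after 11 steps.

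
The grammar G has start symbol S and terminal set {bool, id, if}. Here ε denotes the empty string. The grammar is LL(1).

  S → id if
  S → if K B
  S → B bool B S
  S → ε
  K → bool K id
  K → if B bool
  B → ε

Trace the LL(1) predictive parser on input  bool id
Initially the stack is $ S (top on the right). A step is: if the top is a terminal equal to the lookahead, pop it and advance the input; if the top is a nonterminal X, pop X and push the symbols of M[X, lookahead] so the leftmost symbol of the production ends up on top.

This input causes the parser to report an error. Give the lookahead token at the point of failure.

step 1: stack=$ S  input=bool id $  — expand S → B bool B S
step 2: stack=$ S B bool B  input=bool id $  — expand B → ε
step 3: stack=$ S B bool  input=bool id $  — match bool
step 4: stack=$ S B  input=id $  — expand B → ε
step 5: stack=$ S  input=id $  — expand S → id if
step 6: stack=$ if id  input=id $  — match id
step 7: stack=$ if  input=$  — error: top is terminal if but lookahead is $

$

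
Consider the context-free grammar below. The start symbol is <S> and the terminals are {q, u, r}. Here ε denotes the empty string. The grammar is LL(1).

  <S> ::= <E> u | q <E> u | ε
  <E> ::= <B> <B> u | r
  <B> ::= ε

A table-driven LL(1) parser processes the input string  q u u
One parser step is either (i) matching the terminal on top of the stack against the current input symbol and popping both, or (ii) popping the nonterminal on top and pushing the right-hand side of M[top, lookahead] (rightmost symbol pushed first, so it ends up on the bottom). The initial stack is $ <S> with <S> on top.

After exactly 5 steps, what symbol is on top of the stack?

     Stack          Input    Action
  1  $ <S>          q u u $  expand <S> ::= q <E> u
  2  $ u <E> q      q u u $  match q
  3  $ u <E>        u u $    expand <E> ::= <B> <B> u
  4  $ u u <B> <B>  u u $    expand <B> ::= ε
  5  $ u u <B>      u u $    expand <B> ::= ε
Stack after step 5: $ u u (top = u).

u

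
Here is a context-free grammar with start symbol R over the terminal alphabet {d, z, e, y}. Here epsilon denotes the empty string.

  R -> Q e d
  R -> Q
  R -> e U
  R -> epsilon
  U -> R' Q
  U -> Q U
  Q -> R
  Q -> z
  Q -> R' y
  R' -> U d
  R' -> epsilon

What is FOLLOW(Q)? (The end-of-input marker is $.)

FIRST(R): from R->Q e d we get {d, e, y, z}; from R->Q we get {epsilon, d, e, y, z}; from R->e U we get {e}; from R->epsilon we get {epsilon}. So FIRST(R) = {epsilon, d, e, y, z}.
FIRST(U): from U->R' Q we get {epsilon, d, e, y, z}; from U->Q U we get {epsilon, d, e, y, z}. So FIRST(U) = {epsilon, d, e, y, z}.
FIRST(R'): from R'->U d we get {d, e, y, z}; from R'->epsilon we get {epsilon}. So FIRST(R') = {epsilon, d, e, y, z}.
FIRST(Q): from Q->R we get {epsilon, d, e, y, z}; from Q->z we get {z}; from Q->R' y we get {d, e, y, z}. So FIRST(Q) = {epsilon, d, e, y, z}.
FOLLOW(R) includes $ since R is the start symbol.
FOLLOW(R): in Q->R, the suffix after R is empty, so FOLLOW(R) ⊇ FOLLOW(Q) = {$, d, e, y, z}. Thus FOLLOW(R) = {$, d, e, y, z}.
FOLLOW(U): in R->e U, the suffix after U is empty, so FOLLOW(U) ⊇ FOLLOW(R) = {$, d, e, y, z}; in U->Q U, the suffix after U is empty (adds nothing new); in R'->U d, U is followed by d with FIRST {d}. Thus FOLLOW(U) = {$, d, e, y, z}.
FOLLOW(Q): in R->Q e d, Q is followed by e d with FIRST {e}; in R->Q, the suffix after Q is empty, so FOLLOW(Q) ⊇ FOLLOW(R) = {$, d, e, y, z}; in U->R' Q, the suffix after Q is empty, so FOLLOW(Q) ⊇ FOLLOW(U) = {$, d, e, y, z}; in U->Q U, Q is followed by U with FIRST {epsilon, d, e, y, z}; in U->Q U, the suffix after Q is nullable, so FOLLOW(Q) ⊇ FOLLOW(U) = {$, d, e, y, z}. Thus FOLLOW(Q) = {$, d, e, y, z}.
FOLLOW(R'): in U->R' Q, R' is followed by Q with FIRST {epsilon, d, e, y, z}; in U->R' Q, the suffix after R' is nullable, so FOLLOW(R') ⊇ FOLLOW(U) = {$, d, e, y, z}; in Q->R' y, R' is followed by y with FIRST {y}. Thus FOLLOW(R') = {$, d, e, y, z}.

{$, d, e, y, z}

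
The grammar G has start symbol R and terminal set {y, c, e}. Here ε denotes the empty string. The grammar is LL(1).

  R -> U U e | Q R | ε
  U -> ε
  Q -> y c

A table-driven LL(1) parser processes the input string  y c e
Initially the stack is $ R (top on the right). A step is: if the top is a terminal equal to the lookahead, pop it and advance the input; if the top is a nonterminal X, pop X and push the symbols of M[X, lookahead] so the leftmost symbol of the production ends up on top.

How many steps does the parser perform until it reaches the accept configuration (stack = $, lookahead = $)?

8

     Stack    Input    Action
  1  $ R      y c e $  expand R -> Q R
  2  $ R Q    y c e $  expand Q -> y c
  3  $ R c y  y c e $  match y
  4  $ R c    c e $    match c
  5  $ R      e $      expand R -> U U e
  6  $ e U U  e $      expand U -> ε
  7  $ e U    e $      expand U -> ε
  8  $ e      e $      match e
Accept reached after 8 steps.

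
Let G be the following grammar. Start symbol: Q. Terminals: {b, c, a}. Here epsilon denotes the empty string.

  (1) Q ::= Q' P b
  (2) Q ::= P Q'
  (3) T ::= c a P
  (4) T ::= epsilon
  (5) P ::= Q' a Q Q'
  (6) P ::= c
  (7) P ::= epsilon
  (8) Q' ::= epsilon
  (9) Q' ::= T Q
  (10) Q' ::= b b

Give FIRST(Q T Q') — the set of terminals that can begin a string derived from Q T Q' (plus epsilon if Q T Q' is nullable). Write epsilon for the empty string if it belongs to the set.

FIRST(T) = {epsilon, c}
FIRST(Q) = {epsilon, a, b, c}  (via Q' P b, P Q')
FIRST(Q') = {epsilon, a, b, c}  (via T Q)
FIRST(P) = {epsilon, a, b, c}  (via Q' a Q Q')
FIRST(Q T Q'): take FIRST of each symbol in turn, carrying on past any symbol whose FIRST contains epsilon; result {epsilon, a, b, c}.

{epsilon, a, b, c}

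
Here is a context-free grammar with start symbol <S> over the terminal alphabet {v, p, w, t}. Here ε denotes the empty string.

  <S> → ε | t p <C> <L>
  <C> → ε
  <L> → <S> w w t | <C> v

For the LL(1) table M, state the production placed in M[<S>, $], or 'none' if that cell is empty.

<S> → ε

FIRST(<S>): from <S>→ε we get {ε}; from <S>→t p <C> <L> we get {t}. So FIRST(<S>) = {ε, t}.
FIRST(<C>): from <C>→ε we get {ε}. So FIRST(<C>) = {ε}.
FIRST(<L>): from <L>→<S> w w t we get {t, w}; from <L>→<C> v we get {v}. So FIRST(<L>) = {t, v, w}.
FOLLOW(<S>) includes $ since <S> is the start symbol.
FOLLOW(<S>): in <L>→<S> w w t, <S> is followed by w w t with FIRST {w}. Thus FOLLOW(<S>) = {$, w}.
For <S> → ε: FIRST(ε) = {ε}, so it goes in M[<S>, t] for t ∈ {}; since ε ∈ FIRST, also for every t ∈ FOLLOW(<S>) = {$, w}.
For <S> → t p <C> <L>: FIRST(t p <C> <L>) = {t}, so it goes in M[<S>, t] for t ∈ {t}.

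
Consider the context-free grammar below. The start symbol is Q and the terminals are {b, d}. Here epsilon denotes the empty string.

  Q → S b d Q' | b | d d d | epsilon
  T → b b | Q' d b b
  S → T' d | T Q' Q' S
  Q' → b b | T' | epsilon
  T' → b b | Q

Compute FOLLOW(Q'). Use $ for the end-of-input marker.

{$, b, d}

FIRST(Q): from Q→S b d Q' we get {b, d}; from Q→b we get {b}; from Q→d d d we get {d}; from Q→epsilon we get {epsilon}. So FIRST(Q) = {epsilon, b, d}.
FIRST(T'): from T'→b b we get {b}; from T'→Q we get {epsilon, b, d}. So FIRST(T') = {epsilon, b, d}.
FIRST(Q'): from Q'→b b we get {b}; from Q'→T' we get {epsilon, b, d}; from Q'→epsilon we get {epsilon}. So FIRST(Q') = {epsilon, b, d}.
FIRST(T): from T→b b we get {b}; from T→Q' d b b we get {b, d}. So FIRST(T) = {b, d}.
FIRST(S): from S→T' d we get {b, d}; from S→T Q' Q' S we get {b, d}. So FIRST(S) = {b, d}.
FOLLOW(Q) includes $ since Q is the start symbol.
FOLLOW(T): in S→T Q' Q' S, T is followed by Q' Q' S with FIRST {b, d}. Thus FOLLOW(T) = {b, d}.
FOLLOW(S): in Q→S b d Q', S is followed by b d Q' with FIRST {b}; in S→T Q' Q' S, the suffix after S is empty (adds nothing new). Thus FOLLOW(S) = {b}.
FOLLOW(Q): in T'→Q, the suffix after Q is empty, so FOLLOW(Q) ⊇ FOLLOW(T') = {$, b, d}. Thus FOLLOW(Q) = {$, b, d}.
FOLLOW(Q'): in Q→S b d Q', the suffix after Q' is empty, so FOLLOW(Q') ⊇ FOLLOW(Q) = {$, b, d}; in T→Q' d b b, Q' is followed by d b b with FIRST {d}; in S→T Q' Q' S (occurrence 1), Q' is followed by Q' S with FIRST {b, d}; in S→T Q' Q' S (occurrence 2), Q' is followed by S with FIRST {b, d}. Thus FOLLOW(Q') = {$, b, d}.
FOLLOW(T'): in S→T' d, T' is followed by d with FIRST {d}; in Q'→T', the suffix after T' is empty, so FOLLOW(T') ⊇ FOLLOW(Q') = {$, b, d}. Thus FOLLOW(T') = {$, b, d}.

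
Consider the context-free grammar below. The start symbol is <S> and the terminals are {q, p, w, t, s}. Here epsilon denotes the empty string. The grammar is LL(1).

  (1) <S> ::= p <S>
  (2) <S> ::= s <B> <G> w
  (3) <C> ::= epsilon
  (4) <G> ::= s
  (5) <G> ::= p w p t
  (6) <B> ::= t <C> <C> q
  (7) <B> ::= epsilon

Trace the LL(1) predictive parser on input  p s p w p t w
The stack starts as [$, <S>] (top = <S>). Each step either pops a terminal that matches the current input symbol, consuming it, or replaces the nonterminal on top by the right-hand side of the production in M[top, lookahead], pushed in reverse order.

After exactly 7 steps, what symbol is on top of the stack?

step 1: stack=$ <S>  input=p s p w p t w $  — expand <S> ::= p <S>
step 2: stack=$ <S> p  input=p s p w p t w $  — match p
step 3: stack=$ <S>  input=s p w p t w $  — expand <S> ::= s <B> <G> w
step 4: stack=$ w <G> <B> s  input=s p w p t w $  — match s
step 5: stack=$ w <G> <B>  input=p w p t w $  — expand <B> ::= epsilon
step 6: stack=$ w <G>  input=p w p t w $  — expand <G> ::= p w p t
step 7: stack=$ w t p w p  input=p w p t w $  — match p
Stack after step 7: $ w t p w (top = w).

w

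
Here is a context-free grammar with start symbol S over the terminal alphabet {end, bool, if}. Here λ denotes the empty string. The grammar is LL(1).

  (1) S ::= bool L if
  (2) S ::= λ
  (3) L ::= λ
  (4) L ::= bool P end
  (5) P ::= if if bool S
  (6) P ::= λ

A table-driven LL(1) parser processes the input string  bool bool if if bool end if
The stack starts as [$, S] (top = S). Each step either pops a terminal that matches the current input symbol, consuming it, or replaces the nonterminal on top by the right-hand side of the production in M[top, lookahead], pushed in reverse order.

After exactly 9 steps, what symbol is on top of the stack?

end

     Stack                  Input                          Action
  1  $ S                    bool bool if if bool end if $  expand S ::= bool L if
  2  $ if L bool            bool bool if if bool end if $  match bool
  3  $ if L                 bool if if bool end if $       expand L ::= bool P end
  4  $ if end P bool        bool if if bool end if $       match bool
  5  $ if end P             if if bool end if $            expand P ::= if if bool S
  6  $ if end S bool if if  if if bool end if $            match if
  7  $ if end S bool if     if bool end if $               match if
  8  $ if end S bool        bool end if $                  match bool
  9  $ if end S             end if $                       expand S ::= λ
Stack after step 9: $ if end (top = end).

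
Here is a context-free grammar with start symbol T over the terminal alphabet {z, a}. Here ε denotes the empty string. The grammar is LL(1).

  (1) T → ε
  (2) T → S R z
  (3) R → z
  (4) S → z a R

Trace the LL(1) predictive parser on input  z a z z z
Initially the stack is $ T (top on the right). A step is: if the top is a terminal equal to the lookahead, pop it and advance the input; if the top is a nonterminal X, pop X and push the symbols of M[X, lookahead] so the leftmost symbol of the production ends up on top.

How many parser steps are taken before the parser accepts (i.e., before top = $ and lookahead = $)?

     Stack        Input        Action
  1  $ T          z a z z z $  expand T → S R z
  2  $ z R S      z a z z z $  expand S → z a R
  3  $ z R R a z  z a z z z $  match z
  4  $ z R R a    a z z z $    match a
  5  $ z R R      z z z $      expand R → z
  6  $ z R z      z z z $      match z
  7  $ z R        z z $        expand R → z
  8  $ z z        z z $        match z
  9  $ z          z $          match z
Accept reached after 9 steps.

9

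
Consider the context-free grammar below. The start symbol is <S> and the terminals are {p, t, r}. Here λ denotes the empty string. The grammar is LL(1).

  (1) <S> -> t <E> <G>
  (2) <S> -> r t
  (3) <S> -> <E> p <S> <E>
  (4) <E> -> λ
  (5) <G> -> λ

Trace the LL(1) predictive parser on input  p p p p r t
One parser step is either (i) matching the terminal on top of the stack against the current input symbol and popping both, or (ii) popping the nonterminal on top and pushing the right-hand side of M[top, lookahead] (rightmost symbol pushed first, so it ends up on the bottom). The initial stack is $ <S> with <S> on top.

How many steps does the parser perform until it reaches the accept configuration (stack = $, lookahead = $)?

19

      Stack                        Input          Action
   1  $ <S>                        p p p p r t $  expand <S> -> <E> p <S> <E>
   2  $ <E> <S> p <E>              p p p p r t $  expand <E> -> λ
   3  $ <E> <S> p                  p p p p r t $  match p
   4  $ <E> <S>                    p p p r t $    expand <S> -> <E> p <S> <E>
   5  $ <E> <E> <S> p <E>          p p p r t $    expand <E> -> λ
   6  $ <E> <E> <S> p              p p p r t $    match p
   7  $ <E> <E> <S>                p p r t $      expand <S> -> <E> p <S> <E>
   8  $ <E> <E> <E> <S> p <E>      p p r t $      expand <E> -> λ
   9  $ <E> <E> <E> <S> p          p p r t $      match p
  10  $ <E> <E> <E> <S>            p r t $        expand <S> -> <E> p <S> <E>
  11  $ <E> <E> <E> <E> <S> p <E>  p r t $        expand <E> -> λ
  12  $ <E> <E> <E> <E> <S> p      p r t $        match p
  13  $ <E> <E> <E> <E> <S>        r t $          expand <S> -> r t
  14  $ <E> <E> <E> <E> t r        r t $          match r
  15  $ <E> <E> <E> <E> t          t $            match t
  16  $ <E> <E> <E> <E>            $              expand <E> -> λ
  17  $ <E> <E> <E>                $              expand <E> -> λ
  18  $ <E> <E>                    $              expand <E> -> λ
  19  $ <E>                        $              expand <E> -> λ
Accept reached after 19 steps.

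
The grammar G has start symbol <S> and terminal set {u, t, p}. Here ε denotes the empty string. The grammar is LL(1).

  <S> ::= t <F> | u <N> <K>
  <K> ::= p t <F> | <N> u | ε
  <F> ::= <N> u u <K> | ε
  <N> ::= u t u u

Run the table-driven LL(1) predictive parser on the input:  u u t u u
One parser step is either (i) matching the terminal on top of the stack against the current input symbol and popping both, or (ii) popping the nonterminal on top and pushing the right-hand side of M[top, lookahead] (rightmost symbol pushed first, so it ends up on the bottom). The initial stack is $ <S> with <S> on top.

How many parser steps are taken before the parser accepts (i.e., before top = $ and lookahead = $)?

8

step 1: stack=$ <S>  input=u u t u u $  — expand <S> ::= u <N> <K>
step 2: stack=$ <K> <N> u  input=u u t u u $  — match u
step 3: stack=$ <K> <N>  input=u t u u $  — expand <N> ::= u t u u
step 4: stack=$ <K> u u t u  input=u t u u $  — match u
step 5: stack=$ <K> u u t  input=t u u $  — match t
step 6: stack=$ <K> u u  input=u u $  — match u
step 7: stack=$ <K> u  input=u $  — match u
step 8: stack=$ <K>  input=$  — expand <K> ::= ε
Accept reached after 8 steps.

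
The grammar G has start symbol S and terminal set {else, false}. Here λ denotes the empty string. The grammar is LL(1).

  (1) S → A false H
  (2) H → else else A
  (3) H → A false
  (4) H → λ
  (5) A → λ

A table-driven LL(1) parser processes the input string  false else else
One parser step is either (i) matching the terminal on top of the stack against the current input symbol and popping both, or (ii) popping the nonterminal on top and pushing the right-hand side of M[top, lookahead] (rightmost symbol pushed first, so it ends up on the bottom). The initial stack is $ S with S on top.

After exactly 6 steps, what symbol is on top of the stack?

A

     Stack          Input              Action
  1  $ S            false else else $  expand S → A false H
  2  $ H false A    false else else $  expand A → λ
  3  $ H false      false else else $  match false
  4  $ H            else else $        expand H → else else A
  5  $ A else else  else else $        match else
  6  $ A else       else $             match else
Stack after step 6: $ A (top = A).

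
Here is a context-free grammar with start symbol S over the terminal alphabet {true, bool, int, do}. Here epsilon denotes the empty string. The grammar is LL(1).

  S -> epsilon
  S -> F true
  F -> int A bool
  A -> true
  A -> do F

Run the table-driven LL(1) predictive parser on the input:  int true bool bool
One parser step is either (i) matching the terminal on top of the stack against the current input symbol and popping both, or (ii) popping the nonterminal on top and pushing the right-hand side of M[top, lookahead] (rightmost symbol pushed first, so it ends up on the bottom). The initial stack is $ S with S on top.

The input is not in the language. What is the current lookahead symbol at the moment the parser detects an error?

bool

step 1: stack=$ S  input=int true bool bool $  — expand S -> F true
step 2: stack=$ true F  input=int true bool bool $  — expand F -> int A bool
step 3: stack=$ true bool A int  input=int true bool bool $  — match int
step 4: stack=$ true bool A  input=true bool bool $  — expand A -> true
step 5: stack=$ true bool true  input=true bool bool $  — match true
step 6: stack=$ true bool  input=bool bool $  — match bool
step 7: stack=$ true  input=bool $  — error: top is terminal true but lookahead is bool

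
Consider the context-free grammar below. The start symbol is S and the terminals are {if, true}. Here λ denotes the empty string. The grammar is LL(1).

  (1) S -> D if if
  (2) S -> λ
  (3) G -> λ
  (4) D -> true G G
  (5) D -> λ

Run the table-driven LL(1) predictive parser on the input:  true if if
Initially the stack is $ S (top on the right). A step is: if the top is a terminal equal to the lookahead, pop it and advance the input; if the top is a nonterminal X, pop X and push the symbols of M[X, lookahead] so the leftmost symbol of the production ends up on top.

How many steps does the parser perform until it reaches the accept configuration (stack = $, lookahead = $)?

     Stack             Input         Action
  1  $ S               true if if $  expand S -> D if if
  2  $ if if D         true if if $  expand D -> true G G
  3  $ if if G G true  true if if $  match true
  4  $ if if G G       if if $       expand G -> λ
  5  $ if if G         if if $       expand G -> λ
  6  $ if if           if if $       match if
  7  $ if              if $          match if
Accept reached after 7 steps.

7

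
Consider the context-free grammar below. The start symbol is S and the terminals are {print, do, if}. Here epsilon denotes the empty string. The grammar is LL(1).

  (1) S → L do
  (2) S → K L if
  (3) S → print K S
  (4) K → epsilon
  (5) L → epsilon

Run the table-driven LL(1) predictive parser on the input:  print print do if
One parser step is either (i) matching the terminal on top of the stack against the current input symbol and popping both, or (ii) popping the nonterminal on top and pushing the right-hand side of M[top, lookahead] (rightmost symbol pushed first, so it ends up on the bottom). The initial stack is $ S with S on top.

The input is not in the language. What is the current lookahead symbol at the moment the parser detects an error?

step 1: stack=$ S  input=print print do if $  — expand S → print K S
step 2: stack=$ S K print  input=print print do if $  — match print
step 3: stack=$ S K  input=print do if $  — expand K → epsilon
step 4: stack=$ S  input=print do if $  — expand S → print K S
step 5: stack=$ S K print  input=print do if $  — match print
step 6: stack=$ S K  input=do if $  — expand K → epsilon
step 7: stack=$ S  input=do if $  — expand S → L do
step 8: stack=$ do L  input=do if $  — expand L → epsilon
step 9: stack=$ do  input=do if $  — match do
step 10: stack=$  input=if $  — error: stack empty but input remains

if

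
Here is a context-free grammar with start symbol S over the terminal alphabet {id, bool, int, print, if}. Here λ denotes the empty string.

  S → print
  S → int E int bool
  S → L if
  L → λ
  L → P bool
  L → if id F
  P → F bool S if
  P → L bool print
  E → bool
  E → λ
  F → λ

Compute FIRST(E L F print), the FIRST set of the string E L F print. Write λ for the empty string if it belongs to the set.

{bool, if, print}

FIRST(E): from E→bool we get {bool}; from E→λ we get {λ}. So FIRST(E) = {λ, bool}.
FIRST(F): from F→λ we get {λ}. So FIRST(F) = {λ}.
FIRST(S): from S→print we get {print}; from S→int E int bool we get {int}; from S→L if we get {bool, if}. So FIRST(S) = {bool, if, int, print}.
FIRST(L): from L→λ we get {λ}; from L→P bool we get {bool, if}; from L→if id F we get {if}. So FIRST(L) = {λ, bool, if}.
FIRST(P): from P→F bool S if we get {bool}; from P→L bool print we get {bool, if}. So FIRST(P) = {bool, if}.
FIRST(E L F print): take FIRST of each symbol in turn, carrying on past any symbol whose FIRST contains λ; result {bool, if, print}.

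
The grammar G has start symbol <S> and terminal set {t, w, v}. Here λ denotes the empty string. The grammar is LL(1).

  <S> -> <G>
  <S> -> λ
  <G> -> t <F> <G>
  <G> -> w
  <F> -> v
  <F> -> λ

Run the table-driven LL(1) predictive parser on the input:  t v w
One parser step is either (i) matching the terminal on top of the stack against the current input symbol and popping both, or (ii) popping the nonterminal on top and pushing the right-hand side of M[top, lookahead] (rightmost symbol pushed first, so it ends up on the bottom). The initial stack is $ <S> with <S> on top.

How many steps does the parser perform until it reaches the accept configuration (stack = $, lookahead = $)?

     Stack        Input    Action
  1  $ <S>        t v w $  expand <S> -> <G>
  2  $ <G>        t v w $  expand <G> -> t <F> <G>
  3  $ <G> <F> t  t v w $  match t
  4  $ <G> <F>    v w $    expand <F> -> v
  5  $ <G> v      v w $    match v
  6  $ <G>        w $      expand <G> -> w
  7  $ w          w $      match w
Accept reached after 7 steps.

7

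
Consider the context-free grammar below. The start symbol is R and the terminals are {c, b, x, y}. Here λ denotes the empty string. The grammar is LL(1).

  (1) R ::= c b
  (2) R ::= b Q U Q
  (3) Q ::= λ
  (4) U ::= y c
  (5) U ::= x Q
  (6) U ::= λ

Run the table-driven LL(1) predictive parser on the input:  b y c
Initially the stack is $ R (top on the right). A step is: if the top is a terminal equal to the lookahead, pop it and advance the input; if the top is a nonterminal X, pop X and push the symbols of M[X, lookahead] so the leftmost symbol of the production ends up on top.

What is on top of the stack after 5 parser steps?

     Stack      Input    Action
  1  $ R        b y c $  expand R ::= b Q U Q
  2  $ Q U Q b  b y c $  match b
  3  $ Q U Q    y c $    expand Q ::= λ
  4  $ Q U      y c $    expand U ::= y c
  5  $ Q c y    y c $    match y
Stack after step 5: $ Q c (top = c).

c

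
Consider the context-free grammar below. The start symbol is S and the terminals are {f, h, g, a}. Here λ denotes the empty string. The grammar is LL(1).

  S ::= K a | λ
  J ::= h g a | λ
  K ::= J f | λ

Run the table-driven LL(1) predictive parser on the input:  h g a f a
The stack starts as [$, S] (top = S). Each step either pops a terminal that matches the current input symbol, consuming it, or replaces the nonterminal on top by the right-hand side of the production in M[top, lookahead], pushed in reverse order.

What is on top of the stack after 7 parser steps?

     Stack        Input        Action
  1  $ S          h g a f a $  expand S ::= K a
  2  $ a K        h g a f a $  expand K ::= J f
  3  $ a f J      h g a f a $  expand J ::= h g a
  4  $ a f a g h  h g a f a $  match h
  5  $ a f a g    g a f a $    match g
  6  $ a f a      a f a $      match a
  7  $ a f        f a $        match f
Stack after step 7: $ a (top = a).

a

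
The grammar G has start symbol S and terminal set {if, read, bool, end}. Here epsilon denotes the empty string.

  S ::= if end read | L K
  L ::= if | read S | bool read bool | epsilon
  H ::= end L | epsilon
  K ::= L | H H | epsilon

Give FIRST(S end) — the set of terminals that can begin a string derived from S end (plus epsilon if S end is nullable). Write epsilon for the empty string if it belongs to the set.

{bool, end, if, read}

FIRST(L) = {epsilon, bool, if, read}
FIRST(H) = {epsilon, end}
FIRST(K) = {epsilon, bool, end, if, read}  (via L, H H)
FIRST(S) = {epsilon, bool, end, if, read}  (via L K)
FIRST(S end): take FIRST of each symbol in turn, carrying on past any symbol whose FIRST contains epsilon; result {bool, end, if, read}.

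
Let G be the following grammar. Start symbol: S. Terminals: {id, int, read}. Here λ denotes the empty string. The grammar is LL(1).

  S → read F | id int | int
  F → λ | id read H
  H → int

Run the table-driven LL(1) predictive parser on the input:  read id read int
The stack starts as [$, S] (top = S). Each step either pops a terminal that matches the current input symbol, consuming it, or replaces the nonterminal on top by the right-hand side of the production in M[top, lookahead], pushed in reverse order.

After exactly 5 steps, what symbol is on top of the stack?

     Stack        Input               Action
  1  $ S          read id read int $  expand S → read F
  2  $ F read     read id read int $  match read
  3  $ F          id read int $       expand F → id read H
  4  $ H read id  id read int $       match id
  5  $ H read     read int $          match read
Stack after step 5: $ H (top = H).

H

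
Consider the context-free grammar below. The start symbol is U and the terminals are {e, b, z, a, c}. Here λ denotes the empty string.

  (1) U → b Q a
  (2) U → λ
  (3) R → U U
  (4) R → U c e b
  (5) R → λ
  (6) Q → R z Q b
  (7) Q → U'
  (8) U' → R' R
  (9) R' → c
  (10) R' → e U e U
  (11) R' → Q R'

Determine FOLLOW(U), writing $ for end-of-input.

{$, a, b, c, e, z}

FIRST(U) = {λ, b}
FIRST(R) = {λ, b, c}  (via U U, U c e b)
FIRST(Q) = {b, c, e, z}  (via R z Q b, U')
FIRST(R') = {b, c, e, z}  (via Q R')
FIRST(U') = {b, c, e, z}  (via R' R)
FOLLOW(U) includes $ since U is the start symbol.
FOLLOW(Q): in U→b Q a, Q is followed by a with FIRST {a}; in Q→R z Q b, Q is followed by b with FIRST {b}; in R'→Q R', Q is followed by R' with FIRST {b, c, e, z}. Thus FOLLOW(Q) = {a, b, c, e, z}.
FOLLOW(U'): in Q→U', the suffix after U' is empty, so FOLLOW(U') ⊇ FOLLOW(Q) = {a, b, c, e, z}. Thus FOLLOW(U') = {a, b, c, e, z}.
FOLLOW(R): in Q→R z Q b, R is followed by z Q b with FIRST {z}; in U'→R' R, the suffix after R is empty, so FOLLOW(R) ⊇ FOLLOW(U') = {a, b, c, e, z}. Thus FOLLOW(R) = {a, b, c, e, z}.
FOLLOW(R'): in U'→R' R, R' is followed by R with FIRST {λ, b, c}; in U'→R' R, the suffix after R' is nullable, so FOLLOW(R') ⊇ FOLLOW(U') = {a, b, c, e, z}; in R'→Q R', the suffix after R' is empty (adds nothing new). Thus FOLLOW(R') = {a, b, c, e, z}.
FOLLOW(U): in R→U U (occurrence 1), U is followed by U with FIRST {λ, b}; in R→U U (occurrence 1), the suffix after U is nullable, so FOLLOW(U) ⊇ FOLLOW(R) = {a, b, c, e, z}; in R→U U (occurrence 2), the suffix after U is empty, so FOLLOW(U) ⊇ FOLLOW(R) = {a, b, c, e, z}; in R→U c e b, U is followed by c e b with FIRST {c}; in R'→e U e U (occurrence 1), U is followed by e U with FIRST {e}; in R'→e U e U (occurrence 2), the suffix after U is empty, so FOLLOW(U) ⊇ FOLLOW(R') = {a, b, c, e, z}. Thus FOLLOW(U) = {$, a, b, c, e, z}.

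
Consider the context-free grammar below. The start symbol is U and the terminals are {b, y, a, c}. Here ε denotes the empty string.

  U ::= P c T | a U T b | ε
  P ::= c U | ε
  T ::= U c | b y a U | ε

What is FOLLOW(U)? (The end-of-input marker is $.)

{$, a, b, c}

FIRST(P): from P::=c U we get {c}; from P::=ε we get {ε}. So FIRST(P) = {ε, c}.
FIRST(U): from U::=P c T we get {c}; from U::=a U T b we get {a}; from U::=ε we get {ε}. So FIRST(U) = {ε, a, c}.
FIRST(T): from T::=U c we get {a, c}; from T::=b y a U we get {b}; from T::=ε we get {ε}. So FIRST(T) = {ε, a, b, c}.
FOLLOW(U) includes $ since U is the start symbol.
FOLLOW(P): in U::=P c T, P is followed by c T with FIRST {c}. Thus FOLLOW(P) = {c}.
FOLLOW(U): in U::=a U T b, U is followed by T b with FIRST {a, b, c}; in P::=c U, the suffix after U is empty, so FOLLOW(U) ⊇ FOLLOW(P) = {c}; in T::=U c, U is followed by c with FIRST {c}; in T::=b y a U, the suffix after U is empty, so FOLLOW(U) ⊇ FOLLOW(T) = {$, a, b, c}. Thus FOLLOW(U) = {$, a, b, c}.
FOLLOW(T): in U::=P c T, the suffix after T is empty, so FOLLOW(T) ⊇ FOLLOW(U) = {$, a, b, c}; in U::=a U T b, T is followed by b with FIRST {b}. Thus FOLLOW(T) = {$, a, b, c}.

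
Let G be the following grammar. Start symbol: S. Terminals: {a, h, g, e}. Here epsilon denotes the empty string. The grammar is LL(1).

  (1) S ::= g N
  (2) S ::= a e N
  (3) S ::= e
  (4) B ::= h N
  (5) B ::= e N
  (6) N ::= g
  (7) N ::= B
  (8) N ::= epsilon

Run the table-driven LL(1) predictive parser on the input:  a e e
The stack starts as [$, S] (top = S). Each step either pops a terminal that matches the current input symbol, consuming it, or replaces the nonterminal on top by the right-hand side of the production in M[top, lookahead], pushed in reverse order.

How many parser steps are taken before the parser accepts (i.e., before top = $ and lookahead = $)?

step 1: stack=$ S  input=a e e $  — expand S ::= a e N
step 2: stack=$ N e a  input=a e e $  — match a
step 3: stack=$ N e  input=e e $  — match e
step 4: stack=$ N  input=e $  — expand N ::= B
step 5: stack=$ B  input=e $  — expand B ::= e N
step 6: stack=$ N e  input=e $  — match e
step 7: stack=$ N  input=$  — expand N ::= epsilon
Accept reached after 7 steps.

7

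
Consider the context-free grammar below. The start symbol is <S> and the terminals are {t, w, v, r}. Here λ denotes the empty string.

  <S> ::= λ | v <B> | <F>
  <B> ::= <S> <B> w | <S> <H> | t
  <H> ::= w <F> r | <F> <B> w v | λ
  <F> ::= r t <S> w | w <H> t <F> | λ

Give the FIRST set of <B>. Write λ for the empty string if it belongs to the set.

FIRST(<F>) = {λ, r, w}
FIRST(<S>) = {λ, r, v, w}  (via <F>)
FIRST(<B>) = {λ, r, t, v, w}  (via <S> <B> w, <S> <H>)
FIRST(<H>) = {λ, r, t, v, w}  (via <F> <B> w v)

{λ, r, t, v, w}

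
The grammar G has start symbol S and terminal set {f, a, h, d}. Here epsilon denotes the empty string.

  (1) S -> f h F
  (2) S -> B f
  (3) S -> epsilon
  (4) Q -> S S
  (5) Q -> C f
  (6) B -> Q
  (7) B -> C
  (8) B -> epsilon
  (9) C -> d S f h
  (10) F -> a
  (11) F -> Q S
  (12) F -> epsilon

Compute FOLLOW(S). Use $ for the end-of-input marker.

FIRST(C): from C->d S f h we get {d}. So FIRST(C) = {d}.
FIRST(S): from S->f h F we get {f}; from S->B f we get {d, f}; from S->epsilon we get {epsilon}. So FIRST(S) = {epsilon, d, f}.
FIRST(Q): from Q->S S we get {epsilon, d, f}; from Q->C f we get {d}. So FIRST(Q) = {epsilon, d, f}.
FIRST(B): from B->Q we get {epsilon, d, f}; from B->C we get {d}; from B->epsilon we get {epsilon}. So FIRST(B) = {epsilon, d, f}.
FIRST(F): from F->a we get {a}; from F->Q S we get {epsilon, d, f}; from F->epsilon we get {epsilon}. So FIRST(F) = {epsilon, a, d, f}.
FOLLOW(S) includes $ since S is the start symbol.
FOLLOW(B): in S->B f, B is followed by f with FIRST {f}. Thus FOLLOW(B) = {f}.
FOLLOW(C): in Q->C f, C is followed by f with FIRST {f}; in B->C, the suffix after C is empty, so FOLLOW(C) ⊇ FOLLOW(B) = {f}. Thus FOLLOW(C) = {f}.
FOLLOW(S): in Q->S S (occurrence 1), S is followed by S with FIRST {epsilon, d, f}; in Q->S S (occurrence 1), the suffix after S is nullable, so FOLLOW(S) ⊇ FOLLOW(Q) = {$, d, f}; in Q->S S (occurrence 2), the suffix after S is empty, so FOLLOW(S) ⊇ FOLLOW(Q) = {$, d, f}; in C->d S f h, S is followed by f h with FIRST {f}; in F->Q S, the suffix after S is empty, so FOLLOW(S) ⊇ FOLLOW(F) = {$, d, f}. Thus FOLLOW(S) = {$, d, f}.
FOLLOW(F): in S->f h F, the suffix after F is empty, so FOLLOW(F) ⊇ FOLLOW(S) = {$, d, f}. Thus FOLLOW(F) = {$, d, f}.
FOLLOW(Q): in B->Q, the suffix after Q is empty, so FOLLOW(Q) ⊇ FOLLOW(B) = {f}; in F->Q S, Q is followed by S with FIRST {epsilon, d, f}; in F->Q S, the suffix after Q is nullable, so FOLLOW(Q) ⊇ FOLLOW(F) = {$, d, f}. Thus FOLLOW(Q) = {$, d, f}.

{$, d, f}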